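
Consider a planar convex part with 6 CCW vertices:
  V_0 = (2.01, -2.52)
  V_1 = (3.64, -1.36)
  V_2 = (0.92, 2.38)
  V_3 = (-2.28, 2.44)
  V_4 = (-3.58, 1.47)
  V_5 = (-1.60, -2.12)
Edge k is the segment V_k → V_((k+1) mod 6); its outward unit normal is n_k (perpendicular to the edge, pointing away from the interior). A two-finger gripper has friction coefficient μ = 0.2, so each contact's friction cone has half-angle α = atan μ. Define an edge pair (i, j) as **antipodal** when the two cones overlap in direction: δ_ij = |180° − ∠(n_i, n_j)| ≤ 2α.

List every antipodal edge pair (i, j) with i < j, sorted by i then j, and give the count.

α = atan 0.2 = 11.31°;  2α = 22.62°
n_0 = (+0.5798, -0.8147)
n_1 = (+0.8087, +0.5882)
n_2 = (+0.0187, +0.9998)
n_3 = (-0.5980, +0.8015)
n_4 = (-0.8756, -0.4829)
n_5 = (-0.1101, -0.9939)
  (0,1): δ = 89.41°  ·
  (0,2): δ = 36.51°  ·
  (0,3): δ = 1.29°  ✓
  (0,4): δ = 83.44°  ·
  (0,5): δ = 138.24°  ·
  (1,2): δ = 127.10°  ·
  (1,3): δ = 89.30°  ·
  (1,4): δ = 7.15°  ✓
  (1,5): δ = 47.65°  ·
  (2,3): δ = 142.20°  ·
  (2,4): δ = 60.05°  ·
  (2,5): δ = 5.25°  ✓
  (3,4): δ = 97.85°  ·
  (3,5): δ = 43.05°  ·
  (4,5): δ = 125.20°  ·
antipodal pairs: 3

count = 3; pairs: (0,3), (1,4), (2,5)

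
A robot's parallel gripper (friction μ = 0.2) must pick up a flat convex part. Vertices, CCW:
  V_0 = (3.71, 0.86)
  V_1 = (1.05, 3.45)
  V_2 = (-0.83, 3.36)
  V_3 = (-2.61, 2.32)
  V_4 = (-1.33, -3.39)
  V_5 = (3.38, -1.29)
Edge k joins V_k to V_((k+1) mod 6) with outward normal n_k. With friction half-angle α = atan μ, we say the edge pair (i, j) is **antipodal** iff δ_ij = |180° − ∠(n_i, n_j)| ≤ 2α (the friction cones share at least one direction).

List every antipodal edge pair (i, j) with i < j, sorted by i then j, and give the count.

α = atan 0.2 = 11.31°;  2α = 22.62°
n_0 = (+0.6976, +0.7165)
n_1 = (-0.0478, +0.9989)
n_2 = (-0.5045, +0.8634)
n_3 = (-0.9758, -0.2187)
n_4 = (+0.4072, -0.9133)
n_5 = (+0.9884, -0.1517)
  (0,1): δ = 133.02°  ·
  (0,2): δ = 105.47°  ·
  (0,3): δ = 33.13°  ·
  (0,4): δ = 68.27°  ·
  (0,5): δ = 125.51°  ·
  (1,2): δ = 152.44°  ·
  (1,3): δ = 80.11°  ·
  (1,4): δ = 21.29°  ✓
  (1,5): δ = 78.53°  ·
  (2,3): δ = 107.66°  ·
  (2,4): δ = 6.27°  ✓
  (2,5): δ = 50.98°  ·
  (3,4): δ = 78.60°  ·
  (3,5): δ = 21.36°  ✓
  (4,5): δ = 122.76°  ·
antipodal pairs: 3

count = 3; pairs: (1,4), (2,4), (3,5)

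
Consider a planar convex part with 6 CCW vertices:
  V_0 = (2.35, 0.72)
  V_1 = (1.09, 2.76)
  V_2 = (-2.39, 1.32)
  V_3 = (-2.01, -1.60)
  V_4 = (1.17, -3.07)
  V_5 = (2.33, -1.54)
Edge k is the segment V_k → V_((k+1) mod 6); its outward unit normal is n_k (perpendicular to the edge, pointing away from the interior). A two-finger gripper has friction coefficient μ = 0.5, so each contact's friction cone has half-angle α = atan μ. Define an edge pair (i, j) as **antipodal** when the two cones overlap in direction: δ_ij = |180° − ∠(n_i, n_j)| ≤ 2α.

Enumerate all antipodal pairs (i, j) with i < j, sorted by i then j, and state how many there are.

α = atan 0.5 = 26.57°;  2α = 53.13°
n_0 = (+0.8508, +0.5255)
n_1 = (-0.3824, +0.9240)
n_2 = (-0.9916, -0.1290)
n_3 = (-0.4196, -0.9077)
n_4 = (+0.7969, -0.6042)
n_5 = (+1.0000, -0.0088)
  (0,1): δ = 99.22°  ·
  (0,2): δ = 24.29°  ✓
  (0,3): δ = 33.49°  ✓
  (0,4): δ = 111.13°  ·
  (0,5): δ = 147.79°  ·
  (1,2): δ = 105.06°  ·
  (1,3): δ = 47.29°  ✓
  (1,4): δ = 30.35°  ✓
  (1,5): δ = 67.01°  ·
  (2,3): δ = 122.22°  ·
  (2,4): δ = 44.58°  ✓
  (2,5): δ = 7.92°  ✓
  (3,4): δ = 102.36°  ·
  (3,5): δ = 65.70°  ·
  (4,5): δ = 143.34°  ·
antipodal pairs: 6

count = 6; pairs: (0,2), (0,3), (1,3), (1,4), (2,4), (2,5)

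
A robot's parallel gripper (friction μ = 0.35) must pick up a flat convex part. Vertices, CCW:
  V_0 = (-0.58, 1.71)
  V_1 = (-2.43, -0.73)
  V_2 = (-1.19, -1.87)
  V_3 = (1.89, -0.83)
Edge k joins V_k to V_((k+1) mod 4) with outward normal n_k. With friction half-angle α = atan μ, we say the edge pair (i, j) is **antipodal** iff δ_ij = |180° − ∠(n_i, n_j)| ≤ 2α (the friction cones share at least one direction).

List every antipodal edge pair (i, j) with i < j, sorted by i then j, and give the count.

count = 2; pairs: (0,2), (1,3)

α = atan 0.35 = 19.29°;  2α = 38.58°
n_0 = (-0.7969, +0.6042)
n_1 = (-0.6768, -0.7362)
n_2 = (+0.3199, -0.9474)
n_3 = (+0.7169, +0.6972)
  (0,1): δ = 95.42°  ·
  (0,2): δ = 34.17°  ✓
  (0,3): δ = 81.37°  ·
  (1,2): δ = 118.75°  ·
  (1,3): δ = 3.21°  ✓
  (2,3): δ = 64.46°  ·
antipodal pairs: 2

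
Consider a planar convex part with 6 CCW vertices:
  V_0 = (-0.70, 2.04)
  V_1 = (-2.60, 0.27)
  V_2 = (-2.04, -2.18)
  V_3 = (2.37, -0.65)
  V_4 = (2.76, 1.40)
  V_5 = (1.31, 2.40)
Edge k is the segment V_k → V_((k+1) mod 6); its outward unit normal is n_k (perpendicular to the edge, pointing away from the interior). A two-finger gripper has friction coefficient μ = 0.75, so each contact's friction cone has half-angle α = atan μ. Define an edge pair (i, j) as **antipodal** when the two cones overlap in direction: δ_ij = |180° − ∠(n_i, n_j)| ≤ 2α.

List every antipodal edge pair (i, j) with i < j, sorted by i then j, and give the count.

count = 7; pairs: (0,2), (0,3), (1,3), (1,4), (2,4), (2,5), (3,5)

α = atan 0.75 = 36.87°;  2α = 73.74°
n_0 = (-0.6816, +0.7317)
n_1 = (-0.9749, -0.2228)
n_2 = (+0.3278, -0.9448)
n_3 = (+0.9824, -0.1869)
n_4 = (+0.5677, +0.8232)
n_5 = (-0.1763, +0.9843)
  (0,1): δ = 120.10°  ·
  (0,2): δ = 23.84°  ✓
  (0,3): δ = 36.26°  ✓
  (0,4): δ = 102.44°  ·
  (0,5): δ = 147.18°  ·
  (1,2): δ = 83.74°  ·
  (1,3): δ = 23.65°  ✓
  (1,4): δ = 42.53°  ✓
  (1,5): δ = 87.28°  ·
  (2,3): δ = 119.91°  ·
  (2,4): δ = 53.73°  ✓
  (2,5): δ = 8.98°  ✓
  (3,4): δ = 113.82°  ·
  (3,5): δ = 69.07°  ✓
  (4,5): δ = 135.25°  ·
antipodal pairs: 7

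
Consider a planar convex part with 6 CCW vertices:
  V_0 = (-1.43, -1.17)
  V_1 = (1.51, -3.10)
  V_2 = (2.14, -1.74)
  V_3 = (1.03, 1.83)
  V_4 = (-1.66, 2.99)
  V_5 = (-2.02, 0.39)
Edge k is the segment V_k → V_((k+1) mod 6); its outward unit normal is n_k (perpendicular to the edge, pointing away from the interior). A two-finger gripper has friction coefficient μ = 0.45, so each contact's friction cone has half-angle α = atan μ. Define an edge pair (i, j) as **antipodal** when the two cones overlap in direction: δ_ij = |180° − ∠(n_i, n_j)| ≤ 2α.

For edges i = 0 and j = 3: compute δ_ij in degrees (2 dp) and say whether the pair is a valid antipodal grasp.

α = atan 0.45 = 24.23°;  2α = 48.46°
edge 0: e_0 = (+2.94, -1.93);  n_0 = (-0.5488, -0.8360)
edge 3: e_3 = (-2.69, +1.16);  n_3 = (+0.3960, +0.9183)
∠(n_0, n_3) = 170.04°
δ = |180° − 170.04°| = 9.96°
9.96° ≤ 2α = 48.46°  →  valid

δ = 9.96°, valid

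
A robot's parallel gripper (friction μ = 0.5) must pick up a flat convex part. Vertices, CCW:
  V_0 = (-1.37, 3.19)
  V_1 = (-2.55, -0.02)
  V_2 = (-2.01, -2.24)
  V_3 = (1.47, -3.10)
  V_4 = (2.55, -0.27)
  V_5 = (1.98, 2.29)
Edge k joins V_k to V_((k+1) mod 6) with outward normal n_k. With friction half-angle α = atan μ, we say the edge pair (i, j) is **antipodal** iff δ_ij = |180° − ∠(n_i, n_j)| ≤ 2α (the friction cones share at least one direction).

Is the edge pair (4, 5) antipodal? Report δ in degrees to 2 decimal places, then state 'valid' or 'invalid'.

δ = 117.59°, invalid

α = atan 0.5 = 26.57°;  2α = 53.13°
edge 4: e_4 = (-0.57, +2.56);  n_4 = (+0.9761, +0.2173)
edge 5: e_5 = (-3.35, +0.90);  n_5 = (+0.2595, +0.9658)
∠(n_4, n_5) = 62.41°
δ = |180° − 62.41°| = 117.59°
117.59° > 2α = 53.13°  →  invalid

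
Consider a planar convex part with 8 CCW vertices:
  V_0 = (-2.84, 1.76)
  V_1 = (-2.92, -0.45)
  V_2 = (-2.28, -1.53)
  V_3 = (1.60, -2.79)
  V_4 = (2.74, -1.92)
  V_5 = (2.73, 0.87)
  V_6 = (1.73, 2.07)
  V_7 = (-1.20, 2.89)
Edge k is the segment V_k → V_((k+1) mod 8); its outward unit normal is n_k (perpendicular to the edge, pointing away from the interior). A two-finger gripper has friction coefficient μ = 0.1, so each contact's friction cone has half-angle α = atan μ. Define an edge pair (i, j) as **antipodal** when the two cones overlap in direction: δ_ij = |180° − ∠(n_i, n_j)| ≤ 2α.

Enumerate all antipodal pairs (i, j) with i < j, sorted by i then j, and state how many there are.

α = atan 0.1 = 5.71°;  2α = 11.42°
n_0 = (-0.9993, +0.0362)
n_1 = (-0.8603, -0.5098)
n_2 = (-0.3089, -0.9511)
n_3 = (+0.6067, -0.7950)
n_4 = (+1.0000, +0.0036)
n_5 = (+0.7682, +0.6402)
n_6 = (+0.2695, +0.9630)
n_7 = (-0.5674, +0.8235)
  (0,1): δ = 147.28°  ·
  (0,2): δ = 105.92°  ·
  (0,3): δ = 50.58°  ·
  (0,4): δ = 2.28°  ✓
  (0,5): δ = 41.88°  ·
  (0,6): δ = 76.44°  ·
  (0,7): δ = 126.64°  ·
  (1,2): δ = 138.64°  ·
  (1,3): δ = 83.30°  ·
  (1,4): δ = 30.45°  ·
  (1,5): δ = 9.15°  ✓
  (1,6): δ = 43.71°  ·
  (1,7): δ = 93.92°  ·
  (2,3): δ = 124.66°  ·
  (2,4): δ = 71.80°  ·
  (2,5): δ = 32.20°  ·
  (2,6): δ = 2.36°  ✓
  (2,7): δ = 52.56°  ·
  (3,4): δ = 127.14°  ·
  (3,5): δ = 87.54°  ·
  (3,6): δ = 52.98°  ·
  (3,7): δ = 2.78°  ✓
  (4,5): δ = 140.40°  ·
  (4,6): δ = 105.84°  ·
  (4,7): δ = 55.64°  ·
  (5,6): δ = 145.44°  ·
  (5,7): δ = 95.24°  ·
  (6,7): δ = 129.80°  ·
antipodal pairs: 4

count = 4; pairs: (0,4), (1,5), (2,6), (3,7)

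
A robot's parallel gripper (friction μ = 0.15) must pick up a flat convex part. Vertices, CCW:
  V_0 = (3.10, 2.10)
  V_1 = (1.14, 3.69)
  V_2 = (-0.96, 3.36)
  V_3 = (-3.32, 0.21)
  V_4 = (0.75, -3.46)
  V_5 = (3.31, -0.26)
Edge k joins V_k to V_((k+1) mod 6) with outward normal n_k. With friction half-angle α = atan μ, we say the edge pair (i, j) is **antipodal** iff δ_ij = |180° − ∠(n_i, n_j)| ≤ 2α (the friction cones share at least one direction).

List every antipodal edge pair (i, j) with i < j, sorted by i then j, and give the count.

α = atan 0.15 = 8.53°;  2α = 17.06°
n_0 = (+0.6300, +0.7766)
n_1 = (-0.1552, +0.9879)
n_2 = (-0.8003, +0.5996)
n_3 = (-0.6697, -0.7427)
n_4 = (+0.7809, -0.6247)
n_5 = (+0.9961, +0.0886)
  (0,1): δ = 132.02°  ·
  (0,2): δ = 87.79°  ·
  (0,3): δ = 2.99°  ✓
  (0,4): δ = 90.39°  ·
  (0,5): δ = 134.13°  ·
  (1,2): δ = 135.77°  ·
  (1,3): δ = 50.97°  ·
  (1,4): δ = 42.41°  ·
  (1,5): δ = 86.15°  ·
  (2,3): δ = 95.20°  ·
  (2,4): δ = 1.82°  ✓
  (2,5): δ = 41.93°  ·
  (3,4): δ = 86.62°  ·
  (3,5): δ = 42.87°  ·
  (4,5): δ = 136.26°  ·
antipodal pairs: 2

count = 2; pairs: (0,3), (2,4)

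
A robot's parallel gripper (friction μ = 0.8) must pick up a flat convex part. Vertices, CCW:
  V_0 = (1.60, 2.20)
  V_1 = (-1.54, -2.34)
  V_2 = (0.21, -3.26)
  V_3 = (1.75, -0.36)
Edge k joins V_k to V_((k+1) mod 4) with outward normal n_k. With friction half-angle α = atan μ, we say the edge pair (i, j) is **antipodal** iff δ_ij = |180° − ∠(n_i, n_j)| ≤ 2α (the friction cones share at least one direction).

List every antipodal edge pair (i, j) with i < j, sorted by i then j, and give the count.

count = 3; pairs: (0,2), (0,3), (1,3)

α = atan 0.8 = 38.66°;  2α = 77.32°
n_0 = (-0.8225, +0.5688)
n_1 = (-0.4653, -0.8851)
n_2 = (+0.8832, -0.4690)
n_3 = (+0.9983, +0.0585)
  (0,1): δ = 83.06°  ·
  (0,2): δ = 6.70°  ✓
  (0,3): δ = 38.02°  ✓
  (1,2): δ = 90.24°  ·
  (1,3): δ = 58.92°  ✓
  (2,3): δ = 148.68°  ·
antipodal pairs: 3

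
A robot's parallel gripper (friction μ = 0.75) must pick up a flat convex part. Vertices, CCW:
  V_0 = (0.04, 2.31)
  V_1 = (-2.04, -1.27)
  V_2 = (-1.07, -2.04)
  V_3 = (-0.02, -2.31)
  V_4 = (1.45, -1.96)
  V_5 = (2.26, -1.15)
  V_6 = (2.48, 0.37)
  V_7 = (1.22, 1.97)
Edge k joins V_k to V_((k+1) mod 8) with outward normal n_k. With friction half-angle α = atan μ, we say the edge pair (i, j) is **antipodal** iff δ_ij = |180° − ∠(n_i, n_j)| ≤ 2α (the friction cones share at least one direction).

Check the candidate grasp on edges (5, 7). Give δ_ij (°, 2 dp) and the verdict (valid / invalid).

α = atan 0.75 = 36.87°;  2α = 73.74°
edge 5: e_5 = (+0.22, +1.52);  n_5 = (+0.9897, -0.1432)
edge 7: e_7 = (-1.18, +0.34);  n_7 = (+0.2769, +0.9609)
∠(n_5, n_7) = 82.16°
δ = |180° − 82.16°| = 97.84°
97.84° > 2α = 73.74°  →  invalid

δ = 97.84°, invalid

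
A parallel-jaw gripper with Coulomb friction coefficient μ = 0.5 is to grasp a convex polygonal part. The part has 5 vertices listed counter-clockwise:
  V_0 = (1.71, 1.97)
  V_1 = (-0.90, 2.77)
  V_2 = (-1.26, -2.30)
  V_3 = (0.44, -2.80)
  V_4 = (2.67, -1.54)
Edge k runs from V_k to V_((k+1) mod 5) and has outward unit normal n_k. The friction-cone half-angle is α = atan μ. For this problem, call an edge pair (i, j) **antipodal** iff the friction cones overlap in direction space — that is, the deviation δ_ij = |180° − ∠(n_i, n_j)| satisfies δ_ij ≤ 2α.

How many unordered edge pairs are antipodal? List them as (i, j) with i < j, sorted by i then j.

α = atan 0.5 = 26.57°;  2α = 53.13°
n_0 = (+0.2931, +0.9561)
n_1 = (-0.9975, +0.0708)
n_2 = (-0.2822, -0.9594)
n_3 = (+0.4919, -0.8706)
n_4 = (+0.9646, +0.2638)
  (0,1): δ = 77.02°  ·
  (0,2): δ = 0.65°  ✓
  (0,3): δ = 46.51°  ✓
  (0,4): δ = 122.34°  ·
  (1,2): δ = 102.33°  ·
  (1,3): δ = 56.47°  ·
  (1,4): δ = 19.36°  ✓
  (2,3): δ = 134.14°  ·
  (2,4): δ = 58.31°  ·
  (3,4): δ = 104.17°  ·
antipodal pairs: 3

count = 3; pairs: (0,2), (0,3), (1,4)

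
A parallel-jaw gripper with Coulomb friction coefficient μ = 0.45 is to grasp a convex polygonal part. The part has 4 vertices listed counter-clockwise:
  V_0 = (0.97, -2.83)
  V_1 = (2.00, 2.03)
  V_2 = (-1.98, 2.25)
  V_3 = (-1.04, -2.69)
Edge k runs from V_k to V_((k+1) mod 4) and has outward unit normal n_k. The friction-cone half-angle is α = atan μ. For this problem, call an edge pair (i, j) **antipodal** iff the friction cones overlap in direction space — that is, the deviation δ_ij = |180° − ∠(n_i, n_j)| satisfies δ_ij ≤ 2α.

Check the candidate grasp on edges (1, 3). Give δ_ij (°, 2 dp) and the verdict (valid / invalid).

α = atan 0.45 = 24.23°;  2α = 48.46°
edge 1: e_1 = (-3.98, +0.22);  n_1 = (+0.0552, +0.9985)
edge 3: e_3 = (+2.01, -0.14);  n_3 = (-0.0695, -0.9976)
∠(n_1, n_3) = 179.18°
δ = |180° − 179.18°| = 0.82°
0.82° ≤ 2α = 48.46°  →  valid

δ = 0.82°, valid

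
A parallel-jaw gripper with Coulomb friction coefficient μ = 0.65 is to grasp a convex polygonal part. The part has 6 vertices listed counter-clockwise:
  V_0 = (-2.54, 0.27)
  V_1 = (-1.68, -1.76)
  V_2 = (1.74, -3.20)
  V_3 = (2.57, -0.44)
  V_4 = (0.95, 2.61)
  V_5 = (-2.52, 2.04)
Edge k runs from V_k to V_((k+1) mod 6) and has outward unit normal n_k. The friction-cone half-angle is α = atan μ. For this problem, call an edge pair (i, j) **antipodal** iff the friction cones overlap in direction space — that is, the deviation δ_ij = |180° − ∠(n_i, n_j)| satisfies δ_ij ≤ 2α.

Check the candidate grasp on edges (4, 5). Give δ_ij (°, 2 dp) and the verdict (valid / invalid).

α = atan 0.65 = 33.02°;  2α = 66.05°
edge 4: e_4 = (-3.47, -0.57);  n_4 = (-0.1621, +0.9868)
edge 5: e_5 = (-0.02, -1.77);  n_5 = (-0.9999, +0.0113)
∠(n_4, n_5) = 80.02°
δ = |180° − 80.02°| = 99.98°
99.98° > 2α = 66.05°  →  invalid

δ = 99.98°, invalid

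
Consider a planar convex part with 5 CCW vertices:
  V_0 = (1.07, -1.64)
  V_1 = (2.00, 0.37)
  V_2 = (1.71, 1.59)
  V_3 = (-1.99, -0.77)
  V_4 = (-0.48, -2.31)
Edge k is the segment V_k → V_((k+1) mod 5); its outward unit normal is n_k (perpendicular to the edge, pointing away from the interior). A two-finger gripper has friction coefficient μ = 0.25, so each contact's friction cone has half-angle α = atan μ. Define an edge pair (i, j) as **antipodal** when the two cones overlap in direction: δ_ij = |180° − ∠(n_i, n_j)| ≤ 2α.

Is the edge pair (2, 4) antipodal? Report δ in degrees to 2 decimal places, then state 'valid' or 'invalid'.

α = atan 0.25 = 14.04°;  2α = 28.07°
edge 2: e_2 = (-3.70, -2.36);  n_2 = (-0.5378, +0.8431)
edge 4: e_4 = (+1.55, +0.67);  n_4 = (+0.3968, -0.9179)
∠(n_2, n_4) = 170.85°
δ = |180° − 170.85°| = 9.15°
9.15° ≤ 2α = 28.07°  →  valid

δ = 9.15°, valid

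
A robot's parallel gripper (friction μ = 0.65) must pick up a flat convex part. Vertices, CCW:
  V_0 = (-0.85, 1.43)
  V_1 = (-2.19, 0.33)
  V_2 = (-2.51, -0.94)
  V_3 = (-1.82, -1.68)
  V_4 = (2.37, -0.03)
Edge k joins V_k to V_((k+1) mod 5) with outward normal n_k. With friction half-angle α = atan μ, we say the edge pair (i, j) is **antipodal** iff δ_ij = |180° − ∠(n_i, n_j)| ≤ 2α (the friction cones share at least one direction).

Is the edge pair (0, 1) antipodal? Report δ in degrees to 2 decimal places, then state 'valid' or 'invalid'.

α = atan 0.65 = 33.02°;  2α = 66.05°
edge 0: e_0 = (-1.34, -1.10);  n_0 = (-0.6345, +0.7729)
edge 1: e_1 = (-0.32, -1.27);  n_1 = (-0.9697, +0.2443)
∠(n_0, n_1) = 36.48°
δ = |180° − 36.48°| = 143.52°
143.52° > 2α = 66.05°  →  invalid

δ = 143.52°, invalid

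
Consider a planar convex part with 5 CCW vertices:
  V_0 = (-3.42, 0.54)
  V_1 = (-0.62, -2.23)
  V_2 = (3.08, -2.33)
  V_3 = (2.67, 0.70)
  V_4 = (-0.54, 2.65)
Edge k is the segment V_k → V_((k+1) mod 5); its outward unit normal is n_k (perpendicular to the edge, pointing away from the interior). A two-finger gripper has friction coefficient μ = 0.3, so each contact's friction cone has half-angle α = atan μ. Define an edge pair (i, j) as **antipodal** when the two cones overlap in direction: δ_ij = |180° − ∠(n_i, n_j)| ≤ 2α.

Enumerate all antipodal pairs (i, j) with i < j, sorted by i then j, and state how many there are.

count = 2; pairs: (0,3), (1,3)

α = atan 0.3 = 16.70°;  2α = 33.40°
n_0 = (-0.7033, -0.7109)
n_1 = (-0.0270, -0.9996)
n_2 = (+0.9910, +0.1341)
n_3 = (+0.5192, +0.8547)
n_4 = (-0.5910, +0.8067)
  (0,1): δ = 136.86°  ·
  (0,2): δ = 37.60°  ·
  (0,3): δ = 13.41°  ✓
  (0,4): δ = 80.92°  ·
  (1,2): δ = 80.75°  ·
  (1,3): δ = 29.73°  ✓
  (1,4): δ = 37.78°  ·
  (2,3): δ = 128.98°  ·
  (2,4): δ = 61.48°  ·
  (3,4): δ = 112.49°  ·
antipodal pairs: 2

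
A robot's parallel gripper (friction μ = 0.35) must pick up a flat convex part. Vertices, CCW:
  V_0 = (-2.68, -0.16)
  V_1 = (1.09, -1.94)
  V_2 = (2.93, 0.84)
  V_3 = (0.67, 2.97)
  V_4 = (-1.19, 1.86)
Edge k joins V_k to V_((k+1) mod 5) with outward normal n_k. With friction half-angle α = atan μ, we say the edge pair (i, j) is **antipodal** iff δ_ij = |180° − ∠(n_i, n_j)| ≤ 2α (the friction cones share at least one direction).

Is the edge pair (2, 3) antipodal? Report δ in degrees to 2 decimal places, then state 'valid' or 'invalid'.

δ = 105.87°, invalid

α = atan 0.35 = 19.29°;  2α = 38.58°
edge 2: e_2 = (-2.26, +2.13);  n_2 = (+0.6859, +0.7277)
edge 3: e_3 = (-1.86, -1.11);  n_3 = (-0.5125, +0.8587)
∠(n_2, n_3) = 74.13°
δ = |180° − 74.13°| = 105.87°
105.87° > 2α = 38.58°  →  invalid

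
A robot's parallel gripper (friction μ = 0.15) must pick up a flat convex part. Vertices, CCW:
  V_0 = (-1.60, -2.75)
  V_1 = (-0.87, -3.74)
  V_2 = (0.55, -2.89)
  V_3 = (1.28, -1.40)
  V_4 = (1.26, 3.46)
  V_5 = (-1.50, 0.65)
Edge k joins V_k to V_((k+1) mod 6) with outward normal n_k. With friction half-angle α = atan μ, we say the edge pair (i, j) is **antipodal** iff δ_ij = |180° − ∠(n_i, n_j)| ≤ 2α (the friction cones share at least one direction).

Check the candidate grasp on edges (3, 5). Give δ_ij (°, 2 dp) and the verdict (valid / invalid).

α = atan 0.15 = 8.53°;  2α = 17.06°
edge 3: e_3 = (-0.02, +4.86);  n_3 = (+1.0000, +0.0041)
edge 5: e_5 = (-0.10, -3.40);  n_5 = (-0.9996, +0.0294)
∠(n_3, n_5) = 178.08°
δ = |180° − 178.08°| = 1.92°
1.92° ≤ 2α = 17.06°  →  valid

δ = 1.92°, valid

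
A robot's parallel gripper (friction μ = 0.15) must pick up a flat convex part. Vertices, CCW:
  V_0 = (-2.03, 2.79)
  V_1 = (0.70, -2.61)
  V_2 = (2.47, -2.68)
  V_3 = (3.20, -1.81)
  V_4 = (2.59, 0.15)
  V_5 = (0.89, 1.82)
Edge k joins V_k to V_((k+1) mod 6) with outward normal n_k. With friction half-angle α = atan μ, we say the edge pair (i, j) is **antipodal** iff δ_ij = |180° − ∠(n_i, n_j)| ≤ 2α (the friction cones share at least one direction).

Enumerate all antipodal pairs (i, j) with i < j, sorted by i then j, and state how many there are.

α = atan 0.15 = 8.53°;  2α = 17.06°
n_0 = (-0.8924, -0.4512)
n_1 = (-0.0395, -0.9992)
n_2 = (+0.7661, -0.6428)
n_3 = (+0.9548, +0.2972)
n_4 = (+0.7008, +0.7134)
n_5 = (+0.3153, +0.9490)
  (0,1): δ = 119.08°  ·
  (0,2): δ = 66.82°  ·
  (0,3): δ = 9.53°  ✓
  (0,4): δ = 18.69°  ·
  (0,5): δ = 44.80°  ·
  (1,2): δ = 127.73°  ·
  (1,3): δ = 70.45°  ·
  (1,4): δ = 42.23°  ·
  (1,5): δ = 16.11°  ✓
  (2,3): δ = 122.71°  ·
  (2,4): δ = 94.49°  ·
  (2,5): δ = 68.38°  ·
  (3,4): δ = 151.78°  ·
  (3,5): δ = 125.66°  ·
  (4,5): δ = 153.89°  ·
antipodal pairs: 2

count = 2; pairs: (0,3), (1,5)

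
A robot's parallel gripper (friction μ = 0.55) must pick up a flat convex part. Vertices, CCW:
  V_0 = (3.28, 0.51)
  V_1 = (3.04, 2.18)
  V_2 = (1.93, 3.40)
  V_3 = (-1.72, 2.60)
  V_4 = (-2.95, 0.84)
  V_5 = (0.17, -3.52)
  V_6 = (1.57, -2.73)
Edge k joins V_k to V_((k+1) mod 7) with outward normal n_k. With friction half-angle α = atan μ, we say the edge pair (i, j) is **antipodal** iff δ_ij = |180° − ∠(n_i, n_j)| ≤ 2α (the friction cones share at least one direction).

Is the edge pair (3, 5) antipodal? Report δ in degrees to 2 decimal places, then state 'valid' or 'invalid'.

δ = 25.62°, valid

α = atan 0.55 = 28.81°;  2α = 57.62°
edge 3: e_3 = (-1.23, -1.76);  n_3 = (-0.8197, +0.5728)
edge 5: e_5 = (+1.40, +0.79);  n_5 = (+0.4914, -0.8709)
∠(n_3, n_5) = 154.38°
δ = |180° − 154.38°| = 25.62°
25.62° ≤ 2α = 57.62°  →  valid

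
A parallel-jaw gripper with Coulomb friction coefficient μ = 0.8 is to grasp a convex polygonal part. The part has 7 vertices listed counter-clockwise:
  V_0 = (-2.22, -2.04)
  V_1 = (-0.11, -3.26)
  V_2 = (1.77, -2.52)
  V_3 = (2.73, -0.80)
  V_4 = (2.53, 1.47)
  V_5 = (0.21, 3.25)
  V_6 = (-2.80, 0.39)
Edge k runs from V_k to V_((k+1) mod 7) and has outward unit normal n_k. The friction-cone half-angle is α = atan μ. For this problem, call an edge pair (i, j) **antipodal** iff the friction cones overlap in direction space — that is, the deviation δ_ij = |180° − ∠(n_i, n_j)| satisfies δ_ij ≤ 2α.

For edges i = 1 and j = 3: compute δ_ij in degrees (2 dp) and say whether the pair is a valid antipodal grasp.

δ = 106.45°, invalid

α = atan 0.8 = 38.66°;  2α = 77.32°
edge 1: e_1 = (+1.88, +0.74);  n_1 = (+0.3663, -0.9305)
edge 3: e_3 = (-0.20, +2.27);  n_3 = (+0.9961, +0.0878)
∠(n_1, n_3) = 73.55°
δ = |180° − 73.55°| = 106.45°
106.45° > 2α = 77.32°  →  invalid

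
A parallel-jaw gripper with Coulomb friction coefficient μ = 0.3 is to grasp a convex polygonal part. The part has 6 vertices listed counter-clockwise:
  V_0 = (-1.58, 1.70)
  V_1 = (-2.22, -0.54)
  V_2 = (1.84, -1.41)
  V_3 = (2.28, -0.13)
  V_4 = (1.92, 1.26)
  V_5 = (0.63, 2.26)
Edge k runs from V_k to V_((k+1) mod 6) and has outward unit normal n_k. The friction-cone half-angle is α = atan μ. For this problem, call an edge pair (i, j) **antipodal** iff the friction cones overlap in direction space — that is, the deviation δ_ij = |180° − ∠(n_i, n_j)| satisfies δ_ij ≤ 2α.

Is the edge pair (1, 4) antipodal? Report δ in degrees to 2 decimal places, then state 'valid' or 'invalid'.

δ = 25.69°, valid

α = atan 0.3 = 16.70°;  2α = 33.40°
edge 1: e_1 = (+4.06, -0.87);  n_1 = (-0.2095, -0.9778)
edge 4: e_4 = (-1.29, +1.00);  n_4 = (+0.6127, +0.7903)
∠(n_1, n_4) = 154.31°
δ = |180° − 154.31°| = 25.69°
25.69° ≤ 2α = 33.40°  →  valid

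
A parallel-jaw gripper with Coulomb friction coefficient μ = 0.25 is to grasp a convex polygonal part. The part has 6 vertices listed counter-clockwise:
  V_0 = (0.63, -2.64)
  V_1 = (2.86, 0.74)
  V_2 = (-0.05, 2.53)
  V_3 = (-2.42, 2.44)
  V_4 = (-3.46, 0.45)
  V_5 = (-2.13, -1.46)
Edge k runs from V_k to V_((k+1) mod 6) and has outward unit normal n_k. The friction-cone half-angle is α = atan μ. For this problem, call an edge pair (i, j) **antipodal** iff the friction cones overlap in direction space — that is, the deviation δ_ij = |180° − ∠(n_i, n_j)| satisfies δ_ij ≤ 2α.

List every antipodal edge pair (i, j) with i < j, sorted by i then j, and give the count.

α = atan 0.25 = 14.04°;  2α = 28.07°
n_0 = (+0.8347, -0.5507)
n_1 = (+0.5239, +0.8518)
n_2 = (-0.0379, +0.9993)
n_3 = (-0.8863, +0.4632)
n_4 = (-0.8206, -0.5714)
n_5 = (-0.3931, -0.9195)
  (0,1): δ = 88.18°  ·
  (0,2): δ = 54.41°  ·
  (0,3): δ = 5.82°  ✓
  (0,4): δ = 68.27°  ·
  (0,5): δ = 100.27°  ·
  (1,2): δ = 146.23°  ·
  (1,3): δ = 86.00°  ·
  (1,4): δ = 23.55°  ✓
  (1,5): δ = 8.45°  ✓
  (2,3): δ = 119.77°  ·
  (2,4): δ = 57.32°  ·
  (2,5): δ = 25.32°  ✓
  (3,4): δ = 117.56°  ·
  (3,5): δ = 85.56°  ·
  (4,5): δ = 148.00°  ·
antipodal pairs: 4

count = 4; pairs: (0,3), (1,4), (1,5), (2,5)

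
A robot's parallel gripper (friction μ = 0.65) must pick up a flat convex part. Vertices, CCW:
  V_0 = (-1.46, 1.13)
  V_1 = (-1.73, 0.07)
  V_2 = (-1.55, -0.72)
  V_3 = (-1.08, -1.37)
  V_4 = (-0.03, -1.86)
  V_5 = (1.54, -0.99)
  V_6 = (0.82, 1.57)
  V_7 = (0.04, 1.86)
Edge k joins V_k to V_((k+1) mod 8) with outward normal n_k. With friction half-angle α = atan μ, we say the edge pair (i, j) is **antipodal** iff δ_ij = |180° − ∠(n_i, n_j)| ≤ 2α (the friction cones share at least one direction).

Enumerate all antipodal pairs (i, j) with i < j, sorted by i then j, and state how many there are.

α = atan 0.65 = 33.02°;  2α = 66.05°
n_0 = (-0.9691, +0.2468)
n_1 = (-0.9750, -0.2222)
n_2 = (-0.8104, -0.5859)
n_3 = (-0.4229, -0.9062)
n_4 = (+0.4847, -0.8747)
n_5 = (+0.9627, +0.2707)
n_6 = (+0.3485, +0.9373)
n_7 = (-0.4376, +0.8992)
  (0,1): δ = 152.87°  ·
  (0,2): δ = 129.84°  ·
  (0,3): δ = 100.73°  ·
  (0,4): δ = 46.72°  ✓
  (0,5): δ = 30.00°  ✓
  (0,6): δ = 83.90°  ·
  (0,7): δ = 130.24°  ·
  (1,2): δ = 156.97°  ·
  (1,3): δ = 127.85°  ·
  (1,4): δ = 73.84°  ·
  (1,5): δ = 2.87°  ✓
  (1,6): δ = 56.77°  ✓
  (1,7): δ = 103.12°  ·
  (2,3): δ = 150.89°  ·
  (2,4): δ = 96.88°  ·
  (2,5): δ = 20.16°  ✓
  (2,6): δ = 33.74°  ✓
  (2,7): δ = 80.08°  ·
  (3,4): δ = 125.99°  ·
  (3,5): δ = 49.27°  ✓
  (3,6): δ = 4.62°  ✓
  (3,7): δ = 50.97°  ✓
  (4,5): δ = 103.28°  ·
  (4,6): δ = 49.39°  ✓
  (4,7): δ = 3.04°  ✓
  (5,6): δ = 126.10°  ·
  (5,7): δ = 79.76°  ·
  (6,7): δ = 133.65°  ·
antipodal pairs: 11

count = 11; pairs: (0,4), (0,5), (1,5), (1,6), (2,5), (2,6), (3,5), (3,6), (3,7), (4,6), (4,7)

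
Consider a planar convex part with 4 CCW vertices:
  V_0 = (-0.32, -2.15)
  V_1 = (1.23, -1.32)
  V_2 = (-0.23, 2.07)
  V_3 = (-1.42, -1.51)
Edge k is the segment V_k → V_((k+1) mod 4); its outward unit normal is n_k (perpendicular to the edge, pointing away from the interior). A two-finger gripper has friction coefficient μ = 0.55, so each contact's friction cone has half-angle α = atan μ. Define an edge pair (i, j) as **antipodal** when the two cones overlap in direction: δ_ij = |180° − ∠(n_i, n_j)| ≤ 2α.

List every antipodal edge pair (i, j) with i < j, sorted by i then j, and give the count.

count = 3; pairs: (0,2), (1,2), (1,3)

α = atan 0.55 = 28.81°;  2α = 57.62°
n_0 = (+0.4721, -0.8816)
n_1 = (+0.9184, +0.3956)
n_2 = (-0.9489, +0.3154)
n_3 = (-0.5029, -0.8643)
  (0,1): δ = 94.87°  ·
  (0,2): δ = 43.44°  ✓
  (0,3): δ = 121.64°  ·
  (1,2): δ = 41.69°  ✓
  (1,3): δ = 36.51°  ✓
  (2,3): δ = 101.80°  ·
antipodal pairs: 3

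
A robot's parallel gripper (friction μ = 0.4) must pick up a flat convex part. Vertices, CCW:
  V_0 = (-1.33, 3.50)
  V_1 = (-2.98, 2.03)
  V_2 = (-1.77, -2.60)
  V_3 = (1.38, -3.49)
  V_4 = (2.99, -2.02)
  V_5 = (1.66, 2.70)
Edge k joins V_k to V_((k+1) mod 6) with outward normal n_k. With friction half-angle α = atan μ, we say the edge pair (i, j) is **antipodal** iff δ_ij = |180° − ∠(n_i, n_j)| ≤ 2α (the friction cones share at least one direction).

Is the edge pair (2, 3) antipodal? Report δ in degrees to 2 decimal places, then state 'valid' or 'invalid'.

δ = 121.83°, invalid

α = atan 0.4 = 21.80°;  2α = 43.60°
edge 2: e_2 = (+3.15, -0.89);  n_2 = (-0.2719, -0.9623)
edge 3: e_3 = (+1.61, +1.47);  n_3 = (+0.6743, -0.7385)
∠(n_2, n_3) = 58.17°
δ = |180° − 58.17°| = 121.83°
121.83° > 2α = 43.60°  →  invalid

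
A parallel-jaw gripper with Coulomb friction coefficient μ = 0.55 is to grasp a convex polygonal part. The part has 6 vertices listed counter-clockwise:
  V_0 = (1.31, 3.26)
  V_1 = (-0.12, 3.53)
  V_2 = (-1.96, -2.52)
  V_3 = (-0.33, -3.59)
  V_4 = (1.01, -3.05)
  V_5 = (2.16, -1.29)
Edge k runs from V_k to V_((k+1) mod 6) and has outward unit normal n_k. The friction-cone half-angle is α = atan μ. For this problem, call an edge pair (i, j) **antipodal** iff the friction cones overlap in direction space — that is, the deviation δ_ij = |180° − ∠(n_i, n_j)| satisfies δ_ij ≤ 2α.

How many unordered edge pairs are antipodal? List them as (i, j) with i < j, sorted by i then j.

α = atan 0.55 = 28.81°;  2α = 57.62°
n_0 = (+0.1855, +0.9826)
n_1 = (-0.9567, +0.2910)
n_2 = (-0.5488, -0.8360)
n_3 = (+0.3738, -0.9275)
n_4 = (+0.8371, -0.5470)
n_5 = (+0.9830, +0.1836)
  (0,1): δ = 96.22°  ·
  (0,2): δ = 22.59°  ✓
  (0,3): δ = 32.64°  ✓
  (0,4): δ = 67.53°  ·
  (0,5): δ = 111.27°  ·
  (1,2): δ = 106.37°  ·
  (1,3): δ = 51.14°  ✓
  (1,4): δ = 16.24°  ✓
  (1,5): δ = 27.50°  ✓
  (2,3): δ = 124.77°  ·
  (2,4): δ = 89.88°  ·
  (2,5): δ = 46.14°  ✓
  (3,4): δ = 145.11°  ·
  (3,5): δ = 101.37°  ·
  (4,5): δ = 136.26°  ·
antipodal pairs: 6

count = 6; pairs: (0,2), (0,3), (1,3), (1,4), (1,5), (2,5)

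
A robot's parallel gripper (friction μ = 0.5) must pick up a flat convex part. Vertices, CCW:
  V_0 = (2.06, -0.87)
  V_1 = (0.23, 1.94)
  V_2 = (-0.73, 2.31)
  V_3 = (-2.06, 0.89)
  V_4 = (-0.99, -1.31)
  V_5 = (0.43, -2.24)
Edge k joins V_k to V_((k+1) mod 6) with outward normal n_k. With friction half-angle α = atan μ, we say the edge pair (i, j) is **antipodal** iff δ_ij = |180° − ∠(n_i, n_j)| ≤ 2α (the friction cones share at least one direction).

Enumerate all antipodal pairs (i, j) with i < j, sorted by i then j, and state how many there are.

count = 5; pairs: (0,3), (0,4), (1,3), (1,4), (2,5)

α = atan 0.5 = 26.57°;  2α = 53.13°
n_0 = (+0.8380, +0.5457)
n_1 = (+0.3596, +0.9331)
n_2 = (-0.7299, +0.6836)
n_3 = (-0.8993, -0.4374)
n_4 = (-0.5479, -0.8366)
n_5 = (+0.6434, -0.7655)
  (0,1): δ = 144.15°  ·
  (0,2): δ = 76.20°  ·
  (0,3): δ = 7.14°  ✓
  (0,4): δ = 23.70°  ✓
  (0,5): δ = 96.97°  ·
  (1,2): δ = 112.05°  ·
  (1,3): δ = 42.99°  ✓
  (1,4): δ = 12.14°  ✓
  (1,5): δ = 61.12°  ·
  (2,3): δ = 110.94°  ·
  (2,4): δ = 80.10°  ·
  (2,5): δ = 6.83°  ✓
  (3,4): δ = 149.16°  ·
  (3,5): δ = 75.89°  ·
  (4,5): δ = 106.73°  ·
antipodal pairs: 5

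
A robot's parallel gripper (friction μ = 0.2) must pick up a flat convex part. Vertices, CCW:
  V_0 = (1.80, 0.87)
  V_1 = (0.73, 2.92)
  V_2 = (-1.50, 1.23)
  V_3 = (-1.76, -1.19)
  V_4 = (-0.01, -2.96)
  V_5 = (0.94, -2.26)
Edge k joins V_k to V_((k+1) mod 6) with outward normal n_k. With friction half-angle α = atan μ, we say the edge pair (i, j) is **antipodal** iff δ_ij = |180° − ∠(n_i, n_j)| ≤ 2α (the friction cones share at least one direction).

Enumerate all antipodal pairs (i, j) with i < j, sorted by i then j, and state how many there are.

α = atan 0.2 = 11.31°;  2α = 22.62°
n_0 = (+0.8865, +0.4627)
n_1 = (-0.6040, +0.7970)
n_2 = (-0.9943, +0.1068)
n_3 = (-0.7111, -0.7031)
n_4 = (+0.5932, -0.8051)
n_5 = (+0.9643, -0.2649)
  (0,1): δ = 80.41°  ·
  (0,2): δ = 33.69°  ·
  (0,3): δ = 17.11°  ✓
  (0,4): δ = 98.82°  ·
  (0,5): δ = 137.07°  ·
  (1,2): δ = 133.29°  ·
  (1,3): δ = 82.48°  ·
  (1,4): δ = 0.77°  ✓
  (1,5): δ = 37.48°  ·
  (2,3): δ = 129.19°  ·
  (2,4): δ = 47.48°  ·
  (2,5): δ = 9.23°  ✓
  (3,4): δ = 98.29°  ·
  (3,5): δ = 60.04°  ·
  (4,5): δ = 141.75°  ·
antipodal pairs: 3

count = 3; pairs: (0,3), (1,4), (2,5)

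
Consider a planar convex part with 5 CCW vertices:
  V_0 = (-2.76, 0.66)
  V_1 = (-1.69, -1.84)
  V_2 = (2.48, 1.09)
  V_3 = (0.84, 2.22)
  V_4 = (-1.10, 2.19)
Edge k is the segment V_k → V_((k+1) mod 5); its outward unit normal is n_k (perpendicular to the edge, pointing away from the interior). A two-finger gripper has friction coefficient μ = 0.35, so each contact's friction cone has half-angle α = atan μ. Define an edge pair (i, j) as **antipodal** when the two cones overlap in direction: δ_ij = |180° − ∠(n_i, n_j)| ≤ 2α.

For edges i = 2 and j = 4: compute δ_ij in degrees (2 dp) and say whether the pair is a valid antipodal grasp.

α = atan 0.35 = 19.29°;  2α = 38.58°
edge 2: e_2 = (-1.64, +1.13);  n_2 = (+0.5674, +0.8235)
edge 4: e_4 = (-1.66, -1.53);  n_4 = (-0.6777, +0.7353)
∠(n_2, n_4) = 77.23°
δ = |180° − 77.23°| = 102.77°
102.77° > 2α = 38.58°  →  invalid

δ = 102.77°, invalid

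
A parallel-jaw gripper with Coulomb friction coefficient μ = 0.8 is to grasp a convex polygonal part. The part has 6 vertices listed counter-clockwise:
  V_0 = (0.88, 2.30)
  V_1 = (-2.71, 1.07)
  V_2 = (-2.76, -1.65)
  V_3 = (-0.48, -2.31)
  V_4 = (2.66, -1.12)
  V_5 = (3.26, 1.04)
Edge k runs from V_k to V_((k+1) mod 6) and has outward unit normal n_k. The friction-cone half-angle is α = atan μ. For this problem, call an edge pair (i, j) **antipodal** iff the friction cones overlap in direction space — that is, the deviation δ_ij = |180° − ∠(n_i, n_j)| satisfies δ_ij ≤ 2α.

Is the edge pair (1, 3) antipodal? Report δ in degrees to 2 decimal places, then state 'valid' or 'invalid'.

δ = 68.19°, valid

α = atan 0.8 = 38.66°;  2α = 77.32°
edge 1: e_1 = (-0.05, -2.72);  n_1 = (-0.9998, +0.0184)
edge 3: e_3 = (+3.14, +1.19);  n_3 = (+0.3544, -0.9351)
∠(n_1, n_3) = 111.81°
δ = |180° − 111.81°| = 68.19°
68.19° ≤ 2α = 77.32°  →  valid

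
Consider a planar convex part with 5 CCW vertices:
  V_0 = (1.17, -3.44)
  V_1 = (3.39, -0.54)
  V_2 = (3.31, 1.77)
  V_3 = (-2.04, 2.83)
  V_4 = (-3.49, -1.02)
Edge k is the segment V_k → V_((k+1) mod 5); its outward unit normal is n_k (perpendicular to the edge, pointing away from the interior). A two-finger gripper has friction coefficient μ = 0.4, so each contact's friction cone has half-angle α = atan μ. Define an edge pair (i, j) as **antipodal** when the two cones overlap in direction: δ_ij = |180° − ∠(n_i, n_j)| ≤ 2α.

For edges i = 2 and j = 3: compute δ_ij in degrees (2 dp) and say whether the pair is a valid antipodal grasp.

α = atan 0.4 = 21.80°;  2α = 43.60°
edge 2: e_2 = (-5.35, +1.06);  n_2 = (+0.1944, +0.9809)
edge 3: e_3 = (-1.45, -3.85);  n_3 = (-0.9358, +0.3525)
∠(n_2, n_3) = 80.57°
δ = |180° − 80.57°| = 99.43°
99.43° > 2α = 43.60°  →  invalid

δ = 99.43°, invalid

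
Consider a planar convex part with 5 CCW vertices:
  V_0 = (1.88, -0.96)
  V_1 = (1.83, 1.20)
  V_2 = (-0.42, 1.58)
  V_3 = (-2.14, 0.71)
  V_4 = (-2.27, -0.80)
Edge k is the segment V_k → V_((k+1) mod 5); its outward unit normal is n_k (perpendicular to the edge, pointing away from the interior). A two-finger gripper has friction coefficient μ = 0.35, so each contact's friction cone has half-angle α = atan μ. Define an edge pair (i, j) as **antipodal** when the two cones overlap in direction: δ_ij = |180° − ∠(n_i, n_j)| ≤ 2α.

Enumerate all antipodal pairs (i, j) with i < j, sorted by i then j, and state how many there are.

count = 3; pairs: (0,3), (1,4), (2,4)

α = atan 0.35 = 19.29°;  2α = 38.58°
n_0 = (+0.9997, +0.0231)
n_1 = (+0.1665, +0.9860)
n_2 = (-0.4514, +0.8923)
n_3 = (-0.9963, +0.0858)
n_4 = (-0.0385, -0.9993)
  (0,1): δ = 100.91°  ·
  (0,2): δ = 64.50°  ·
  (0,3): δ = 6.25°  ✓
  (0,4): δ = 86.47°  ·
  (1,2): δ = 143.58°  ·
  (1,3): δ = 85.33°  ·
  (1,4): δ = 7.38°  ✓
  (2,3): δ = 121.75°  ·
  (2,4): δ = 29.04°  ✓
  (3,4): δ = 87.29°  ·
antipodal pairs: 3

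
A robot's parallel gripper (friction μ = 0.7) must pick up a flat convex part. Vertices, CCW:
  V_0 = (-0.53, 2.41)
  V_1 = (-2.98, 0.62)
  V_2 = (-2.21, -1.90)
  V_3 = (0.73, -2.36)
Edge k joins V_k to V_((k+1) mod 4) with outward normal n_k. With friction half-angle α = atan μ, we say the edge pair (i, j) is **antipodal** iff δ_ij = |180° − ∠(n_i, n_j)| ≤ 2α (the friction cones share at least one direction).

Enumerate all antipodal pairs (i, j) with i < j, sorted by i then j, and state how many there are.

α = atan 0.7 = 34.99°;  2α = 69.98°
n_0 = (-0.5899, +0.8075)
n_1 = (-0.9564, -0.2922)
n_2 = (-0.1546, -0.9880)
n_3 = (+0.9668, +0.2554)
  (0,1): δ = 109.16°  ·
  (0,2): δ = 45.04°  ✓
  (0,3): δ = 68.64°  ✓
  (1,2): δ = 115.88°  ·
  (1,3): δ = 2.19°  ✓
  (2,3): δ = 66.31°  ✓
antipodal pairs: 4

count = 4; pairs: (0,2), (0,3), (1,3), (2,3)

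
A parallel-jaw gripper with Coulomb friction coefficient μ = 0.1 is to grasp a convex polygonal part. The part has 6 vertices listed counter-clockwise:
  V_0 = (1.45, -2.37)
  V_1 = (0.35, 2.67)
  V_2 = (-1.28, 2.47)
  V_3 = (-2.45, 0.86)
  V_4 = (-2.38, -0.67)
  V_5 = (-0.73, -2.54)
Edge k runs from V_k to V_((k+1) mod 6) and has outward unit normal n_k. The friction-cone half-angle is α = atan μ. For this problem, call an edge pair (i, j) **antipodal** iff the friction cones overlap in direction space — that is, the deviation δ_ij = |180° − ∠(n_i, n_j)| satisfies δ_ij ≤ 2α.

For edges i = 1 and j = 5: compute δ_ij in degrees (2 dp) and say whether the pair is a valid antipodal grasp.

α = atan 0.1 = 5.71°;  2α = 11.42°
edge 1: e_1 = (-1.63, -0.20);  n_1 = (-0.1218, +0.9926)
edge 5: e_5 = (+2.18, +0.17);  n_5 = (+0.0777, -0.9970)
∠(n_1, n_5) = 177.46°
δ = |180° − 177.46°| = 2.54°
2.54° ≤ 2α = 11.42°  →  valid

δ = 2.54°, valid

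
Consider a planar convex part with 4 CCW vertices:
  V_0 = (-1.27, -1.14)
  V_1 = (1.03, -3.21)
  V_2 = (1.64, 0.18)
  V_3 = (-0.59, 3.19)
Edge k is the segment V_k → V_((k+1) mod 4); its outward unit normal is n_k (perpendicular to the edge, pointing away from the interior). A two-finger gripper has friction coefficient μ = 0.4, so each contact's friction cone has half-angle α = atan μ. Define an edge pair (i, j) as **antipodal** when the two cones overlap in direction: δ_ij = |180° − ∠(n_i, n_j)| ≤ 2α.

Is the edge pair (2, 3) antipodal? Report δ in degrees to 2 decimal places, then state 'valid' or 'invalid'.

δ = 45.46°, invalid

α = atan 0.4 = 21.80°;  2α = 43.60°
edge 2: e_2 = (-2.23, +3.01);  n_2 = (+0.8035, +0.5953)
edge 3: e_3 = (-0.68, -4.33);  n_3 = (-0.9879, +0.1551)
∠(n_2, n_3) = 134.54°
δ = |180° − 134.54°| = 45.46°
45.46° > 2α = 43.60°  →  invalid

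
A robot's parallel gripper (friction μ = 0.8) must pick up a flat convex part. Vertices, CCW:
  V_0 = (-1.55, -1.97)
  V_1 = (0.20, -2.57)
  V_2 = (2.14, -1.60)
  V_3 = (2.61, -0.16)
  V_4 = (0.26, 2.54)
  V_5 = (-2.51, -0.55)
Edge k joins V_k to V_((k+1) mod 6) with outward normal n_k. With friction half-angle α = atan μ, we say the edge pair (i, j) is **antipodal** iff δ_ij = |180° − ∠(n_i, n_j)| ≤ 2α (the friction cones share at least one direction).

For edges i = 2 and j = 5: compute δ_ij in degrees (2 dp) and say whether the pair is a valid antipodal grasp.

δ = 52.14°, valid

α = atan 0.8 = 38.66°;  2α = 77.32°
edge 2: e_2 = (+0.47, +1.44);  n_2 = (+0.9506, -0.3103)
edge 5: e_5 = (+0.96, -1.42);  n_5 = (-0.8284, -0.5601)
∠(n_2, n_5) = 127.86°
δ = |180° − 127.86°| = 52.14°
52.14° ≤ 2α = 77.32°  →  valid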